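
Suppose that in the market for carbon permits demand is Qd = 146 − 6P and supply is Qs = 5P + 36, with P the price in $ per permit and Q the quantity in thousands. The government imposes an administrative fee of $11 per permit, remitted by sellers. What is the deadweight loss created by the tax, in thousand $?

Deadweight loss = $165 thousand.

Before the tax: set 146 − 6P = 5P + 36 → P* = $10, Q* = 86.
With the tax collected from sellers, supply shifts: Qs = 5(P − 11) + 36.
Solving gives Q = 56 with consumers paying $15 and sellers receiving $4 (the $11 wedge).
Quantity falls by |ΔQ| = |86 − 56| = 30.
DWL = ½ · t · |ΔQ| = ½ · 11 · 30 = $165.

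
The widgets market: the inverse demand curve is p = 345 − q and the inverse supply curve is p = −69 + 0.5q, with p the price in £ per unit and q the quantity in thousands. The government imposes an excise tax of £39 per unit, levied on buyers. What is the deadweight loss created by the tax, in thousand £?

Rewrite in direct form: qd = 345 − p and qs = 2p + 138.
Without the tax, 345 − p = 2p + 138 gives 3p = 207, so p* = £69 and q* = 276.
With the tax collected from buyers, demand (in seller-price terms) shifts: qd = 345 − (p + 39).
Solving gives q = 250 with buyers paying £95 and producers receiving £56 (the £39 wedge).
Quantity falls by |ΔQ| = |276 − 250| = 26.
DWL = ½ · t · |ΔQ| = ½ · 39 · 26 = £507.

Deadweight loss = £507 thousand.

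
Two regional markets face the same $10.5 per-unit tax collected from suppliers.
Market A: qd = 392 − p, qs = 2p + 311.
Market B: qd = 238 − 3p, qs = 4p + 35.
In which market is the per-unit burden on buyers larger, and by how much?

Market A: pre-tax p* = $27, q* = 365; post-tax q = 358; per-unit burden on buyers = $7.
Market B: pre-tax p* = $29, q* = 151; post-tax q = 133; per-unit burden on buyers = $6.
Difference: $7 vs $6 → market A is larger by $1.

Market A, by $1.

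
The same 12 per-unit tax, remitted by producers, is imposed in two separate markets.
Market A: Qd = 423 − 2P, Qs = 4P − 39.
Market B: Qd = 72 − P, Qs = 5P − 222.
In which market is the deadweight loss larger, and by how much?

Market A: pre-tax P* = 77, Q* = 269; post-tax Q = 253; deadweight loss = 96.
Market B: pre-tax P* = 49, Q* = 23; post-tax Q = 13; deadweight loss = 60.
Difference: 96 vs 60 → market A is larger by 36.

Market A, by 36.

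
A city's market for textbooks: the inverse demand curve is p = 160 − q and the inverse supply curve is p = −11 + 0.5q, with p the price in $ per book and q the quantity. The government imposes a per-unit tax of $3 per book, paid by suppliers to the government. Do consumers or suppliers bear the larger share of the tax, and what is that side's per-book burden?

Rewrite in direct form: qd = 160 − p and qs = 2p + 22.
Without the tax, 160 − p = 2p + 22 gives 3p = 138, so p* = $46 and q* = 114.
With the tax collected from suppliers, supply shifts: qs = 2(p − 3) + 22.
New equilibrium: consumers pay $48, suppliers receive $45, q = 112. (Wedge: pb − ps = 3.)
Per-book burden: consumers $2, suppliers $1.
Consumers take the larger share because demand is less price-elastic here (demand slope 1 vs supply slope 2).
The less price-elastic side of the market bears the larger share of a per-unit tax.

Consumers bear the larger share: $2 per book.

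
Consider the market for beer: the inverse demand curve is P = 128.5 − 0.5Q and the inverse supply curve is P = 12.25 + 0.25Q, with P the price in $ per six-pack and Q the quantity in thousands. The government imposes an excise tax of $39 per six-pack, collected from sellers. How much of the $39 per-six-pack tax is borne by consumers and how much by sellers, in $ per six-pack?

Consumers bear $26 per six-pack; sellers bear $13 per six-pack.

Rewrite in direct form: Qd = 257 − 2P and Qs = 4P − 49.
Without the tax, 257 − 2P = 4P − 49 gives 6P = 306, so P* = $51 and Q* = 155.
With the tax collected from sellers, supply shifts: Qs = 4(P − 39) − 49.
Solving gives Q = 103 with consumers paying $77 and sellers receiving $38 (the $39 wedge).
Burden on consumers: $26; on sellers: $13. (They sum to $39.)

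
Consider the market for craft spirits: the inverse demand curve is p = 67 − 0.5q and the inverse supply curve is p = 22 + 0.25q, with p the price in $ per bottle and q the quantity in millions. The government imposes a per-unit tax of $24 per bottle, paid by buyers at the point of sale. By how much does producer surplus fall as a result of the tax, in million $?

Producer surplus falls by $352 million.

Inverting to q(p) form: qd = 134 − 2p; qs = 4p − 88.
Without the tax, 134 − 2p = 4p − 88 gives 6p = 222, so p* = $37 and q* = 60.
With the tax collected from buyers, demand (in seller-price terms) shifts: qd = 134 − 2(p + 24).
Solving gives q = 28 with buyers paying $53 and suppliers receiving $29 (the $24 wedge).
ΔPS is the trapezoid between Q = 28 and Q = 60 of height $8: ½ · (60 + 28) · 8 = $352.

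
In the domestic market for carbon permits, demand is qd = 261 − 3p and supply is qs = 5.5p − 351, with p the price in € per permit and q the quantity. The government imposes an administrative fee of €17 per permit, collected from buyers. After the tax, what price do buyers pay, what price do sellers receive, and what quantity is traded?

Before the tax: set 261 − 3p = 5.5p − 351 → p* = €72, q* = 45.
With the tax collected from buyers, demand (in seller-price terms) shifts: qd = 261 − 3(p + 17).
New equilibrium: buyers pay €83, sellers receive €66, q = 12. (Wedge: pb − ps = 17.)
The less price-elastic side of the market bears the larger share of a per-unit tax.

Buyers pay €83; sellers receive €66; quantity = 12.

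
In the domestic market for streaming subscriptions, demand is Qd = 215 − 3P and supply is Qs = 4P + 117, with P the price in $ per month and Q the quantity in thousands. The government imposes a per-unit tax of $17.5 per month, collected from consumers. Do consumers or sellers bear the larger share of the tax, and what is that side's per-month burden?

Without the tax, 215 − 3P = 4P + 117 gives 7P = 98, so P* = $14 and Q* = 173.
With the tax collected from consumers, demand (in seller-price terms) shifts: Qd = 215 − 3(P + 17.5).
New equilibrium: consumers pay $24, sellers receive $6.5, Q = 143. (Wedge: Pb − Ps = 17.5.)
Per-month burden: consumers $10, sellers $7.5.
Consumers take the larger share because demand is less price-elastic here (demand slope 3 vs supply slope 4).
The less price-elastic side of the market bears the larger share of a per-unit tax.

Consumers bear the larger share: $10 per month.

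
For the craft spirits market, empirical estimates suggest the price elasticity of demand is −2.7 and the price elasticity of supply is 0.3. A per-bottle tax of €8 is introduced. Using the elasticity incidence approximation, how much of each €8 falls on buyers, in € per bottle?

Buyers bear ≈ €0.8 per bottle.

Incidence ratio: buyers' share ≈ εs / (εs + |εd|) = 0.3 / (0.3 + 2.7) = 0.1.
So buyers bear ≈ 0.1 × €8 = €0.8; sellers bear €7.2.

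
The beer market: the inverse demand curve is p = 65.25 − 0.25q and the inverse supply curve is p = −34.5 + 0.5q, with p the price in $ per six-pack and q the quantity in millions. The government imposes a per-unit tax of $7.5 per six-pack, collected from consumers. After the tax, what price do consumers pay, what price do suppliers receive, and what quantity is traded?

Inverting to q(p) form: qd = 261 − 4p; qs = 2p + 69.
Before the tax: set 261 − 4p = 2p + 69 → p* = $32, q* = 133.
With the tax collected from consumers, demand (in seller-price terms) shifts: qd = 261 − 4(p + 7.5).
New equilibrium: consumers pay $34.5, suppliers receive $27, q = 123. (Wedge: pb − ps = 7.5.)

Consumers pay $34.5; suppliers receive $27; quantity = 123.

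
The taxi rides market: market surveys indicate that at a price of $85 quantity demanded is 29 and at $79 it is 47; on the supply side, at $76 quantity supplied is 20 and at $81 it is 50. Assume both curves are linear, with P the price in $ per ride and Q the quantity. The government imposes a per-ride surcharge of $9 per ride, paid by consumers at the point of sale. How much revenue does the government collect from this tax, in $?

Tax revenue = $234.

Demand slope: (47 − 29)/(79 − 85) = -3, so Qd = 284 − 3P.
Supply slope: (50 − 20)/(81 − 76) = 6, so Qs = 6P − 436.
Before the tax: set 284 − 3P = 6P − 436 → P* = $80, Q* = 44.
With the tax collected from consumers, demand (in seller-price terms) shifts: Qd = 284 − 3(P + 9).
New equilibrium: consumers pay $86, suppliers receive $77, Q = 26. (Wedge: Pb − Ps = 9.)
Revenue = t · Q = 9 · 26 = $234.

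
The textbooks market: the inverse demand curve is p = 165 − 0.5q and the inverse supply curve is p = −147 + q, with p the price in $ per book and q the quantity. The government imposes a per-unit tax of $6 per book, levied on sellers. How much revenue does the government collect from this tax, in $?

Tax revenue = $1224.

Rewrite in direct form: qd = 330 − 2p and qs = p + 147.
Before the tax: set 330 − 2p = p + 147 → p* = $61, q* = 208.
With the tax collected from sellers, supply shifts: qs = (p − 6) + 147.
Solving gives q = 204 with consumers paying $63 and sellers receiving $57 (the $6 wedge).
Revenue = t · Q = 6 · 204 = $1224.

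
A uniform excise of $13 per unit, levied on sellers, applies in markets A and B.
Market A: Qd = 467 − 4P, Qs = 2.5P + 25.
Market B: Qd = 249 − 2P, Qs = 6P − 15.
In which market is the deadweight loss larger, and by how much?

Market A: pre-tax P* = $68, Q* = 195; post-tax Q = 175; deadweight loss = $130.
Market B: pre-tax P* = $33, Q* = 183; post-tax Q = 163.5; deadweight loss = $126.75.
Difference: $130 vs $126.75 → market A is larger by $3.25.

Market A, by $3.25.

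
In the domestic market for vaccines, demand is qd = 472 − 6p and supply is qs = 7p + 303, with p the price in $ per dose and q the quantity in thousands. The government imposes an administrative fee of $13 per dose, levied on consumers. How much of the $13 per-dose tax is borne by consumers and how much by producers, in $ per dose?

Before the tax: set 472 − 6p = 7p + 303 → p* = $13, q* = 394.
With the tax collected from consumers, demand (in seller-price terms) shifts: qd = 472 − 6(p + 13).
Solving gives q = 352 with consumers paying $20 and producers receiving $7 (the $13 wedge).
Burden on consumers: $7; on producers: $6. (They sum to $13.)

Consumers bear $7 per dose; producers bear $6 per dose.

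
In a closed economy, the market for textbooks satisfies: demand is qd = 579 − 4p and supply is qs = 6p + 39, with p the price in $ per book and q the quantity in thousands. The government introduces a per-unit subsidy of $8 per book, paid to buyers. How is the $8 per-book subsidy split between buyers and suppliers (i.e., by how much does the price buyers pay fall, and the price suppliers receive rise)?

Without the subsidy, 579 − 4p = 6p + 39 gives 10p = 540, so p* = $54 and q* = 363.
With a per-unit subsidy paid to buyers, each effectively pays p − 8, so demand becomes qd = 579 − 4(p − 8).
Solving gives q = 382.2 with buyers paying $49.2 and suppliers receiving $57.2 (the $8 wedge).
Gain to buyers: $4.8; to suppliers: $3.2. (They sum to $8.)

Buyers gain $4.8 per book; suppliers gain $3.2 per book.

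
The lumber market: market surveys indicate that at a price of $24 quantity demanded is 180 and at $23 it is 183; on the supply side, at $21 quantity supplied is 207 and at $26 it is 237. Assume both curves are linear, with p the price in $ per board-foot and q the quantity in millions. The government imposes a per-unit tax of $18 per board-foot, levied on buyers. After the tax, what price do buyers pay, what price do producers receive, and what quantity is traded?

Demand slope: (183 − 180)/(23 − 24) = -3, so qd = 252 − 3p.
Supply slope: (237 − 207)/(26 − 21) = 6, so qs = 6p + 81.
Without the tax, 252 − 3p = 6p + 81 gives 9p = 171, so p* = $19 and q* = 195.
With the tax collected from buyers, demand (in seller-price terms) shifts: qd = 252 − 3(p + 18).
Solving gives q = 159 with buyers paying $31 and producers receiving $13 (the $18 wedge).
The less price-elastic side of the market bears the larger share of a per-unit tax.

Buyers pay $31; producers receive $13; quantity = 159.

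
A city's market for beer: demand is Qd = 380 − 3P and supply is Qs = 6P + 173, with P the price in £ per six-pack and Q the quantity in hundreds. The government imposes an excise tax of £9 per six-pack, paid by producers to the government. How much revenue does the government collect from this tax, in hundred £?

Without the tax, 380 − 3P = 6P + 173 gives 9P = 207, so P* = £23 and Q* = 311.
With the tax collected from producers, supply shifts: Qs = 6(P − 9) + 173.
New equilibrium: consumers pay £29, producers receive £20, Q = 293. (Wedge: Pb − Ps = 9.)
Revenue = t · Q = 9 · 293 = £2637.

Tax revenue = £2637 hundred.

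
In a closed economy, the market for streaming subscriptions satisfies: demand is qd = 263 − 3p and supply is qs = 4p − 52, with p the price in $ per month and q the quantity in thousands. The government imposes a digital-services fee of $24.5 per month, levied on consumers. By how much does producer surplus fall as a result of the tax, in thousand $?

Producer surplus falls by $1123.5 thousand.

Before the tax: set 263 − 3p = 4p − 52 → p* = $45, q* = 128.
With the tax collected from consumers, demand (in seller-price terms) shifts: qd = 263 − 3(p + 24.5).
Solving gives q = 86 with consumers paying $59 and suppliers receiving $34.5 (the $24.5 wedge).
ΔPS is the trapezoid between Q = 86 and Q = 128 of height $10.5: ½ · (128 + 86) · 10.5 = $1123.5.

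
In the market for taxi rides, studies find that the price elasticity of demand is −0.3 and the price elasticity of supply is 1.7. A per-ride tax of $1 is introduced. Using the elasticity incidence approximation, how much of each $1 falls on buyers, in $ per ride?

Buyers bear ≈ $0.85 per ride.

Incidence ratio: buyers' share ≈ εs / (εs + |εd|) = 1.7 / (1.7 + 0.3) = 0.85.
So buyers bear ≈ 0.85 × $1 = $0.85; suppliers bear $0.15.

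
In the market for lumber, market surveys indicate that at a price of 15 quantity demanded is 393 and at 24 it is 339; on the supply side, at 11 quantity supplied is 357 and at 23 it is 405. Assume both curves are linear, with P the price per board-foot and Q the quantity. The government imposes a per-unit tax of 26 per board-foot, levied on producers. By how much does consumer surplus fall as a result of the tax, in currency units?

Demand slope: (339 − 393)/(24 − 15) = -6, so Qd = 483 − 6P.
Supply slope: (405 − 357)/(23 − 11) = 4, so Qs = 4P + 313.
Without the tax, 483 − 6P = 4P + 313 gives 10P = 170, so P* = 17 and Q* = 381.
With the tax collected from producers, supply shifts: Qs = 4(P − 26) + 313.
New equilibrium: consumers pay 27.4, producers receive 1.4, Q = 318.6. (Wedge: Pb − Ps = 26.)
ΔCS is the trapezoid between Q = 318.6 and Q = 381 of height 10.4: ½ · (381 + 318.6) · 10.4 = 3637.92.

Consumer surplus falls by 3637.92.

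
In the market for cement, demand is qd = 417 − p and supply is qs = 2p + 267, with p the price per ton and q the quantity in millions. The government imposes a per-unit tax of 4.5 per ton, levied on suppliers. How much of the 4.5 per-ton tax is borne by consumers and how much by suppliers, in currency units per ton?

Consumers bear 3 per ton; suppliers bear 1.5 per ton.

Before the tax: set 417 − p = 2p + 267 → p* = 50, q* = 367.
With the tax collected from suppliers, supply shifts: qs = 2(p − 4.5) + 267.
New equilibrium: consumers pay 53, suppliers receive 48.5, q = 364. (Wedge: pb − ps = 4.5.)
Burden on consumers: 3; on suppliers: 1.5. (They sum to 4.5.)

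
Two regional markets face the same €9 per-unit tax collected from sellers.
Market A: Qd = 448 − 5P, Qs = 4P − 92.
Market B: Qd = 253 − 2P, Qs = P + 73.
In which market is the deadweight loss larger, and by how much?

Market A, by €63.

Market A: pre-tax P* = €60, Q* = 148; post-tax Q = 128; deadweight loss = €90.
Market B: pre-tax P* = €60, Q* = 133; post-tax Q = 127; deadweight loss = €27.
Difference: €90 vs €27 → market A is larger by €63.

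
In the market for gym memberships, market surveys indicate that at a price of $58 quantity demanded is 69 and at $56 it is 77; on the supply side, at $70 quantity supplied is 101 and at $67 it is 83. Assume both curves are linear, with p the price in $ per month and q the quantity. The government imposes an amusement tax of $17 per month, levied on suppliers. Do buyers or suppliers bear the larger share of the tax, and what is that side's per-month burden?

Demand slope: (77 − 69)/(56 − 58) = -4, so qd = 301 − 4p.
Supply slope: (83 − 101)/(67 − 70) = 6, so qs = 6p − 319.
Before the tax: set 301 − 4p = 6p − 319 → p* = $62, q* = 53.
With the tax collected from suppliers, supply shifts: qs = 6(p − 17) − 319.
Solving gives q = 12.2 with buyers paying $72.2 and suppliers receiving $55.2 (the $17 wedge).
Per-month burden: buyers $10.2, suppliers $6.8.
Buyers take the larger share because demand is less price-elastic here (demand slope 4 vs supply slope 6).

Buyers bear the larger share: $10.2 per month.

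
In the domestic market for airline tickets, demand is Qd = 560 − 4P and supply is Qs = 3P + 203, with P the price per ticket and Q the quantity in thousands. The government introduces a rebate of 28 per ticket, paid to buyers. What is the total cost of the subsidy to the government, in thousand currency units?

Before the subsidy: set 560 − 4P = 3P + 203 → P* = 51, Q* = 356.
With a per-unit subsidy paid to buyers, each effectively pays P − 28, so demand becomes Qd = 560 − 4(P − 28).
New equilibrium: buyers pay 39, producers receive 67, Q = 404. (Wedge: Pb − Ps = −28.)
Outlay = t · Q = 28 · 404 = 11312.

Government outlay = 11312 thousand.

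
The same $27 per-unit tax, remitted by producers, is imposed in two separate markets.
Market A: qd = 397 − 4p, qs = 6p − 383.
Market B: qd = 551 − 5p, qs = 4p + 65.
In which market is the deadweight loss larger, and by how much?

Market A: pre-tax p* = $78, q* = 85; post-tax q = 20.2; deadweight loss = $874.8.
Market B: pre-tax p* = $54, q* = 281; post-tax q = 221; deadweight loss = $810.
Difference: $874.8 vs $810 → market A is larger by $64.8.

Market A, by $64.8.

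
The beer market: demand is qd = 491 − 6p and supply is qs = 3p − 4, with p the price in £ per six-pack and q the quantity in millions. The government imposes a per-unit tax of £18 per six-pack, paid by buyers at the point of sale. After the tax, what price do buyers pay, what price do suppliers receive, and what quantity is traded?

Before the tax: set 491 − 6p = 3p − 4 → p* = £55, q* = 161.
With the tax collected from buyers, demand (in seller-price terms) shifts: qd = 491 − 6(p + 18).
Solving gives q = 125 with buyers paying £61 and suppliers receiving £43 (the £18 wedge).

Buyers pay £61; suppliers receive £43; quantity = 125.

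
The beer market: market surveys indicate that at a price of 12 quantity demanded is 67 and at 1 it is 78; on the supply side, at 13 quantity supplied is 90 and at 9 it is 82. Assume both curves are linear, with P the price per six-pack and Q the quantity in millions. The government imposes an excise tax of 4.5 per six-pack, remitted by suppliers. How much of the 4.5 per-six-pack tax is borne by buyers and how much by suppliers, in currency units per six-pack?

Buyers bear 3 per six-pack; suppliers bear 1.5 per six-pack.

Demand slope: (78 − 67)/(1 − 12) = -1, so Qd = 79 − P.
Supply slope: (82 − 90)/(9 − 13) = 2, so Qs = 2P + 64.
Without the tax, 79 − P = 2P + 64 gives 3P = 15, so P* = 5 and Q* = 74.
With the tax collected from suppliers, supply shifts: Qs = 2(P − 4.5) + 64.
Solving gives Q = 71 with buyers paying 8 and suppliers receiving 3.5 (the 4.5 wedge).
Burden on buyers: 3; on suppliers: 1.5. (They sum to 4.5.)
The less price-elastic side of the market bears the larger share of a per-unit tax.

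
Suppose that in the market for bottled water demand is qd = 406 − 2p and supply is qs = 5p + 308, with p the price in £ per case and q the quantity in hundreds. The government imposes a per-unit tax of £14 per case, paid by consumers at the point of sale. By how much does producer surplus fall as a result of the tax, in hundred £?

Producer surplus falls by £1472 hundred.

Without the tax, 406 − 2p = 5p + 308 gives 7p = 98, so p* = £14 and q* = 378.
With the tax collected from consumers, demand (in seller-price terms) shifts: qd = 406 − 2(p + 14).
Solving gives q = 358 with consumers paying £24 and suppliers receiving £10 (the £14 wedge).
ΔPS is the trapezoid between Q = 358 and Q = 378 of height £4: ½ · (378 + 358) · 4 = £1472.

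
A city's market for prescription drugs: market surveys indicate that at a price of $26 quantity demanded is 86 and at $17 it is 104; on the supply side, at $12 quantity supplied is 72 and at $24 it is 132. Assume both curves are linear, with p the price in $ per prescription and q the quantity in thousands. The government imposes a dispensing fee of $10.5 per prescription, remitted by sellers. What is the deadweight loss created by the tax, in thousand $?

Deadweight loss = $78.75 thousand.

Demand slope: (104 − 86)/(17 − 26) = -2, so qd = 138 − 2p.
Supply slope: (132 − 72)/(24 − 12) = 5, so qs = 5p + 12.
Before the tax: set 138 − 2p = 5p + 12 → p* = $18, q* = 102.
With the tax collected from sellers, supply shifts: qs = 5(p − 10.5) + 12.
New equilibrium: consumers pay $25.5, sellers receive $15, q = 87. (Wedge: pb − ps = 10.5.)
Quantity falls by |ΔQ| = |102 − 87| = 15.
DWL = ½ · t · |ΔQ| = ½ · 10.5 · 15 = $78.75.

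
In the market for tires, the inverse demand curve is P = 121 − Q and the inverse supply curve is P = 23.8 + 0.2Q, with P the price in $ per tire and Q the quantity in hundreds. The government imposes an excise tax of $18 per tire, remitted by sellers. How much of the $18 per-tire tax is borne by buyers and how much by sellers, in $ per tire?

Buyers bear $15 per tire; sellers bear $3 per tire.

Rewrite in direct form: Qd = 121 − P and Qs = 5P − 119.
Before the tax: set 121 − P = 5P − 119 → P* = $40, Q* = 81.
With the tax collected from sellers, supply shifts: Qs = 5(P − 18) − 119.
New equilibrium: buyers pay $55, sellers receive $37, Q = 66. (Wedge: Pb − Ps = 18.)
Burden on buyers: $15; on sellers: $3. (They sum to $18.)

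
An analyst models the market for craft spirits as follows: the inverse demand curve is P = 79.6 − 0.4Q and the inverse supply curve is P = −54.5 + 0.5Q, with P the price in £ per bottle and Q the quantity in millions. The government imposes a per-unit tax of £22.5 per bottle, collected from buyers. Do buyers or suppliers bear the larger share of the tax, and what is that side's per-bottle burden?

Suppliers bear the larger share: £12.5 per bottle.

Rewrite in direct form: Qd = 199 − 2.5P and Qs = 2P + 109.
Without the tax, 199 − 2.5P = 2P + 109 gives 4.5P = 90, so P* = £20 and Q* = 149.
With the tax collected from buyers, demand (in seller-price terms) shifts: Qd = 199 − 2.5(P + 22.5).
New equilibrium: buyers pay £30, suppliers receive £7.5, Q = 124. (Wedge: Pb − Ps = 22.5.)
Per-bottle burden: buyers £10, suppliers £12.5.
Suppliers take the larger share because supply is less price-elastic here (demand slope 2.5 vs supply slope 2).
The less price-elastic side of the market bears the larger share of a per-unit tax.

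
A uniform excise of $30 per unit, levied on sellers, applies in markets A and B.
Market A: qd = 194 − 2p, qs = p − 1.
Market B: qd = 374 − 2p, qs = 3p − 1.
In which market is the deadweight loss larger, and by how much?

Market B, by $240.

Market A: pre-tax p* = $65, q* = 64; post-tax q = 44; deadweight loss = $300.
Market B: pre-tax p* = $75, q* = 224; post-tax q = 188; deadweight loss = $540.
Difference: $300 vs $540 → market B is larger by $240.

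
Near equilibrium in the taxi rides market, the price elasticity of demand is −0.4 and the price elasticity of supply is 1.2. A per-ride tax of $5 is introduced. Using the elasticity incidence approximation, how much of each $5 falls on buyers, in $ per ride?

Buyers bear ≈ $3.75 per ride.

Incidence ratio: buyers' share ≈ εs / (εs + |εd|) = 1.2 / (1.2 + 0.4) = 0.75.
So buyers bear ≈ 0.75 × $5 = $3.75; producers bear $1.25.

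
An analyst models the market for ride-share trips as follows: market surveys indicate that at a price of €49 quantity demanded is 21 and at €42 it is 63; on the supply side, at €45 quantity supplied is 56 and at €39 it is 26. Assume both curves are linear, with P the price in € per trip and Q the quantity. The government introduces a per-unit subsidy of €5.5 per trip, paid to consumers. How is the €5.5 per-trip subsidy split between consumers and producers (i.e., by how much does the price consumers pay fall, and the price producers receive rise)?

Consumers gain €2.5 per trip; producers gain €3 per trip.

Demand slope: (63 − 21)/(42 − 49) = -6, so Qd = 315 − 6P.
Supply slope: (26 − 56)/(39 − 45) = 5, so Qs = 5P − 169.
Without the subsidy, 315 − 6P = 5P − 169 gives 11P = 484, so P* = €44 and Q* = 51.
With a per-unit subsidy paid to consumers, each effectively pays P − 5.5, so demand becomes Qd = 315 − 6(P − 5.5).
Solving gives Q = 66 with consumers paying €41.5 and producers receiving €47 (the €5.5 wedge).
Gain to consumers: €2.5; to producers: €3. (They sum to €5.5.)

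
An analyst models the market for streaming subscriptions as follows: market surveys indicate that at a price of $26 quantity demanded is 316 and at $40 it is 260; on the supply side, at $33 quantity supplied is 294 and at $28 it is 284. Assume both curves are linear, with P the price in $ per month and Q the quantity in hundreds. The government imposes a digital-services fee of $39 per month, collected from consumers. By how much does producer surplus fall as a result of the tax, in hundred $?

Demand slope: (260 − 316)/(40 − 26) = -4, so Qd = 420 − 4P.
Supply slope: (284 − 294)/(28 − 33) = 2, so Qs = 2P + 228.
Without the tax, 420 − 4P = 2P + 228 gives 6P = 192, so P* = $32 and Q* = 292.
With the tax collected from consumers, demand (in seller-price terms) shifts: Qd = 420 − 4(P + 39).
Solving gives Q = 240 with consumers paying $45 and sellers receiving $6 (the $39 wedge).
ΔPS is the trapezoid between Q = 240 and Q = 292 of height $26: ½ · (292 + 240) · 26 = $6916.

Producer surplus falls by $6916 hundred.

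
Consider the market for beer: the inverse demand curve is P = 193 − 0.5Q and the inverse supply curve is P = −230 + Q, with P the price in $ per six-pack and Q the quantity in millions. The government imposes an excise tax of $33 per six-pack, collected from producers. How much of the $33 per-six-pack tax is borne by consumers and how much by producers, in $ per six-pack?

Rewrite in direct form: Qd = 386 − 2P and Qs = P + 230.
Without the tax, 386 − 2P = P + 230 gives 3P = 156, so P* = $52 and Q* = 282.
With the tax collected from producers, supply shifts: Qs = (P − 33) + 230.
Solving gives Q = 260 with consumers paying $63 and producers receiving $30 (the $33 wedge).
Burden on consumers: $11; on producers: $22. (They sum to $33.)

Consumers bear $11 per six-pack; producers bear $22 per six-pack.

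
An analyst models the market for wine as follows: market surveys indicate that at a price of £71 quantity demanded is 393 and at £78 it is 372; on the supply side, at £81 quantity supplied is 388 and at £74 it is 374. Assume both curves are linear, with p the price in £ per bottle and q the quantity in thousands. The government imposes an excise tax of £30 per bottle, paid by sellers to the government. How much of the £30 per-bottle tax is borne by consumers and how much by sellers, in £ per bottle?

Demand slope: (372 − 393)/(78 − 71) = -3, so qd = 606 − 3p.
Supply slope: (374 − 388)/(74 − 81) = 2, so qs = 2p + 226.
Without the tax, 606 − 3p = 2p + 226 gives 5p = 380, so p* = £76 and q* = 378.
With the tax collected from sellers, supply shifts: qs = 2(p − 30) + 226.
Solving gives q = 342 with consumers paying £88 and sellers receiving £58 (the £30 wedge).
Burden on consumers: £12; on sellers: £18. (They sum to £30.)

Consumers bear £12 per bottle; sellers bear £18 per bottle.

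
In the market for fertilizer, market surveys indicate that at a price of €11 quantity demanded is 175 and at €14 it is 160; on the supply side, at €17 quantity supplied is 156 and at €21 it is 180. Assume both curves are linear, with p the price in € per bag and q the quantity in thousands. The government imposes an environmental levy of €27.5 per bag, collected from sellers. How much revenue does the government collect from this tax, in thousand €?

Demand slope: (160 − 175)/(14 − 11) = -5, so qd = 230 − 5p.
Supply slope: (180 − 156)/(21 − 17) = 6, so qs = 6p + 54.
Without the tax, 230 − 5p = 6p + 54 gives 11p = 176, so p* = €16 and q* = 150.
With the tax collected from sellers, supply shifts: qs = 6(p − 27.5) + 54.
Solving gives q = 75 with buyers paying €31 and sellers receiving €3.5 (the €27.5 wedge).
Revenue = t · Q = 27.5 · 75 = €2062.5.

Tax revenue = €2062.5 thousand.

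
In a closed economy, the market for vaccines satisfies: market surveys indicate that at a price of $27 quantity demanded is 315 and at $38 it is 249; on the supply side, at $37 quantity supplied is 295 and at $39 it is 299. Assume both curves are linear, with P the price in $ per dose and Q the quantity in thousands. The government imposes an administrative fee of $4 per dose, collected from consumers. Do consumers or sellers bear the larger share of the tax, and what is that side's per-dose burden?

Demand slope: (249 − 315)/(38 − 27) = -6, so Qd = 477 − 6P.
Supply slope: (299 − 295)/(39 − 37) = 2, so Qs = 2P + 221.
Before the tax: set 477 − 6P = 2P + 221 → P* = $32, Q* = 285.
With the tax collected from consumers, demand (in seller-price terms) shifts: Qd = 477 − 6(P + 4).
New equilibrium: consumers pay $33, sellers receive $29, Q = 279. (Wedge: Pb − Ps = 4.)
Per-dose burden: consumers $1, sellers $3.
Sellers take the larger share because supply is less price-elastic here (demand slope 6 vs supply slope 2).

Sellers bear the larger share: $3 per dose.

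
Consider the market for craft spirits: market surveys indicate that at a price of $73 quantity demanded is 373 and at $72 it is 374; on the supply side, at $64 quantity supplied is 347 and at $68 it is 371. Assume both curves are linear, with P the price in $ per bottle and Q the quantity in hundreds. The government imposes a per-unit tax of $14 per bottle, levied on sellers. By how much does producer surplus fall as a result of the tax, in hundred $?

Producer surplus falls by $742 hundred.

Demand slope: (374 − 373)/(72 − 73) = -1, so Qd = 446 − P.
Supply slope: (371 − 347)/(68 − 64) = 6, so Qs = 6P − 37.
Before the tax: set 446 − P = 6P − 37 → P* = $69, Q* = 377.
With the tax collected from sellers, supply shifts: Qs = 6(P − 14) − 37.
Solving gives Q = 365 with consumers paying $81 and sellers receiving $67 (the $14 wedge).
ΔPS is the trapezoid between Q = 365 and Q = 377 of height $2: ½ · (377 + 365) · 2 = $742.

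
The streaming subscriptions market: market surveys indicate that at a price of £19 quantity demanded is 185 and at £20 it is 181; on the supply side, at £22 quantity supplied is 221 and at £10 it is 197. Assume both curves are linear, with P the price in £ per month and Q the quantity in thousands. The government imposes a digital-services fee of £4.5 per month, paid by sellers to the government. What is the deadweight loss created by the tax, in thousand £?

Deadweight loss = £13.5 thousand.

Demand slope: (181 − 185)/(20 − 19) = -4, so Qd = 261 − 4P.
Supply slope: (197 − 221)/(10 − 22) = 2, so Qs = 2P + 177.
Before the tax: set 261 − 4P = 2P + 177 → P* = £14, Q* = 205.
With the tax collected from sellers, supply shifts: Qs = 2(P − 4.5) + 177.
Solving gives Q = 199 with consumers paying £15.5 and sellers receiving £11 (the £4.5 wedge).
Quantity falls by |ΔQ| = |205 − 199| = 6.
DWL = ½ · t · |ΔQ| = ½ · 4.5 · 6 = £13.5.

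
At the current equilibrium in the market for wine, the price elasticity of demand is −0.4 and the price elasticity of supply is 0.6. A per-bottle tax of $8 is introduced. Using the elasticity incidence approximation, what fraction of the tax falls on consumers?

Incidence ratio: consumers' share ≈ εs / (εs + |εd|) = 0.6 / (0.6 + 0.4) = 0.6.
Supply is the more elastic side, so consumers bear the larger share.

Consumers' share ≈ 0.6.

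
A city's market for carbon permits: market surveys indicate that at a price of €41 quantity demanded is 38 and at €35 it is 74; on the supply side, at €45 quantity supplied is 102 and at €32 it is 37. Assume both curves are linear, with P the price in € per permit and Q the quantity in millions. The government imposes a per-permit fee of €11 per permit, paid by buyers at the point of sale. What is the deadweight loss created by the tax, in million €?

Demand slope: (74 − 38)/(35 − 41) = -6, so Qd = 284 − 6P.
Supply slope: (37 − 102)/(32 − 45) = 5, so Qs = 5P − 123.
Before the tax: set 284 − 6P = 5P − 123 → P* = €37, Q* = 62.
With the tax collected from buyers, demand (in seller-price terms) shifts: Qd = 284 − 6(P + 11).
New equilibrium: buyers pay €42, producers receive €31, Q = 32. (Wedge: Pb − Ps = 11.)
Quantity falls by |ΔQ| = |62 − 32| = 30.
DWL = ½ · t · |ΔQ| = ½ · 11 · 30 = €165.

Deadweight loss = €165 million.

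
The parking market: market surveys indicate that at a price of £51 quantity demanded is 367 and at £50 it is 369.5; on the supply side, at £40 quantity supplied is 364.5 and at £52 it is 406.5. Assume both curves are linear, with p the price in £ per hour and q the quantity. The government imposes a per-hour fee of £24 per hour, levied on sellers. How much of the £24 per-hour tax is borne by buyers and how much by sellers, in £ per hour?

Demand slope: (369.5 − 367)/(50 − 51) = -2.5, so qd = 494.5 − 2.5p.
Supply slope: (406.5 − 364.5)/(52 − 40) = 3.5, so qs = 3.5p + 224.5.
Before the tax: set 494.5 − 2.5p = 3.5p + 224.5 → p* = £45, q* = 382.
With the tax collected from sellers, supply shifts: qs = 3.5(p − 24) + 224.5.
Solving gives q = 347 with buyers paying £59 and sellers receiving £35 (the £24 wedge).
Burden on buyers: £14; on sellers: £10. (They sum to £24.)

Buyers bear £14 per hour; sellers bear £10 per hour.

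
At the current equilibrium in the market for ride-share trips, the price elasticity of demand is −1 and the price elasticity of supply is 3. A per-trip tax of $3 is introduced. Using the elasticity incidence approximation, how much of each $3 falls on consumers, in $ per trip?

Consumers bear ≈ $2.25 per trip.

Incidence ratio: consumers' share ≈ εs / (εs + |εd|) = 3 / (3 + 1) = 0.75.
So consumers bear ≈ 0.75 × $3 = $2.25; producers bear $0.75.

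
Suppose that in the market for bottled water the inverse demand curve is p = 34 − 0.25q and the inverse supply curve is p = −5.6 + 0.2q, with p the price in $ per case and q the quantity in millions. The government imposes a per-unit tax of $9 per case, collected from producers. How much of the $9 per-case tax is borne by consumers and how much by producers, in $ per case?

Consumers bear $5 per case; producers bear $4 per case.

Rewrite in direct form: qd = 136 − 4p and qs = 5p + 28.
Without the tax, 136 − 4p = 5p + 28 gives 9p = 108, so p* = $12 and q* = 88.
With the tax collected from producers, supply shifts: qs = 5(p − 9) + 28.
Solving gives q = 68 with consumers paying $17 and producers receiving $8 (the $9 wedge).
Burden on consumers: $5; on producers: $4. (They sum to $9.)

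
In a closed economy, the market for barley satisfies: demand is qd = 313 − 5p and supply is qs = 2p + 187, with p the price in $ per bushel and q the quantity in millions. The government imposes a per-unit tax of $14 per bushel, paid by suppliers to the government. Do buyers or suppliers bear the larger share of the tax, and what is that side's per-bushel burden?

Suppliers bear the larger share: $10 per bushel.

Without the tax, 313 − 5p = 2p + 187 gives 7p = 126, so p* = $18 and q* = 223.
With the tax collected from suppliers, supply shifts: qs = 2(p − 14) + 187.
Solving gives q = 203 with buyers paying $22 and suppliers receiving $8 (the $14 wedge).
Per-bushel burden: buyers $4, suppliers $10.
Suppliers take the larger share because supply is less price-elastic here (demand slope 5 vs supply slope 2).
The less price-elastic side of the market bears the larger share of a per-unit tax.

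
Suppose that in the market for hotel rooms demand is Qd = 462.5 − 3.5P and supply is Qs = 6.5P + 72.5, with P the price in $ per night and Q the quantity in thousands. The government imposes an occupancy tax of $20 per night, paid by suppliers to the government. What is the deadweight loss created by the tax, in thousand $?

Deadweight loss = $455 thousand.

Before the tax: set 462.5 − 3.5P = 6.5P + 72.5 → P* = $39, Q* = 326.
With the tax collected from suppliers, supply shifts: Qs = 6.5(P − 20) + 72.5.
Solving gives Q = 280.5 with buyers paying $52 and suppliers receiving $32 (the $20 wedge).
Quantity falls by |ΔQ| = |326 − 280.5| = 45.5.
DWL = ½ · t · |ΔQ| = ½ · 20 · 45.5 = $455.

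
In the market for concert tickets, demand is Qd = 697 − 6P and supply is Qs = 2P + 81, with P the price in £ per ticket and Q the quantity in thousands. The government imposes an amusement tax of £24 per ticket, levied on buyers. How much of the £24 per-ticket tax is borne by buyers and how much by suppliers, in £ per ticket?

Buyers bear £6 per ticket; suppliers bear £18 per ticket.

Before the tax: set 697 − 6P = 2P + 81 → P* = £77, Q* = 235.
With the tax collected from buyers, demand (in seller-price terms) shifts: Qd = 697 − 6(P + 24).
Solving gives Q = 199 with buyers paying £83 and suppliers receiving £59 (the £24 wedge).
Burden on buyers: £6; on suppliers: £18. (They sum to £24.)
The less price-elastic side of the market bears the larger share of a per-unit tax.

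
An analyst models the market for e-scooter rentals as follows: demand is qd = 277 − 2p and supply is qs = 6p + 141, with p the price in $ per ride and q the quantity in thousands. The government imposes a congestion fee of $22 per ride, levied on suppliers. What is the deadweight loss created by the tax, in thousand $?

Before the tax: set 277 − 2p = 6p + 141 → p* = $17, q* = 243.
With the tax collected from suppliers, supply shifts: qs = 6(p − 22) + 141.
Solving gives q = 210 with consumers paying $33.5 and suppliers receiving $11.5 (the $22 wedge).
Quantity falls by |ΔQ| = |243 − 210| = 33.
DWL = ½ · t · |ΔQ| = ½ · 22 · 33 = $363.

Deadweight loss = $363 thousand.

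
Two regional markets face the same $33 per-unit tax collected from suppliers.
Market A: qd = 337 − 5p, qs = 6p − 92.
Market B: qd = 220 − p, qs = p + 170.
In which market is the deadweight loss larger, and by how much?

Market A, by $1212.75.

Market A: pre-tax p* = $39, q* = 142; post-tax q = 52; deadweight loss = $1485.
Market B: pre-tax p* = $25, q* = 195; post-tax q = 178.5; deadweight loss = $272.25.
Difference: $1485 vs $272.25 → market A is larger by $1212.75.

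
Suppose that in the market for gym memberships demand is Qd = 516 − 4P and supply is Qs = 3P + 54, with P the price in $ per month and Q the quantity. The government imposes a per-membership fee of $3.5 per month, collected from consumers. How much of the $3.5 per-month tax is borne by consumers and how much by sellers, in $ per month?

Consumers bear $1.5 per month; sellers bear $2 per month.

Without the tax, 516 − 4P = 3P + 54 gives 7P = 462, so P* = $66 and Q* = 252.
With the tax collected from consumers, demand (in seller-price terms) shifts: Qd = 516 − 4(P + 3.5).
New equilibrium: consumers pay $67.5, sellers receive $64, Q = 246. (Wedge: Pb − Ps = 3.5.)
Burden on consumers: $1.5; on sellers: $2. (They sum to $3.5.)
The less price-elastic side of the market bears the larger share of a per-unit tax.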